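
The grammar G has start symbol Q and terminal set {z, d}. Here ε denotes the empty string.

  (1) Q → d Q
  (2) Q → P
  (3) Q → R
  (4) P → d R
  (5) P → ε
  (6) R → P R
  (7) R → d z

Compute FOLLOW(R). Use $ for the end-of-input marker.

{$, d}

FIRST(P) = {ε, d}
FIRST(R) = {d}  (via P R)
FIRST(Q) = {ε, d}  (via P, R)
FOLLOW(Q) includes $ since Q is the start symbol.
FOLLOW(Q): in Q→d Q, the suffix after Q is empty (adds nothing new). Thus FOLLOW(Q) = {$}.
FOLLOW(P): in Q→P, the suffix after P is empty, so FOLLOW(P) ⊇ FOLLOW(Q) = {$}; in R→P R, P is followed by R with FIRST {d}. Thus FOLLOW(P) = {$, d}.
FOLLOW(R): in Q→R, the suffix after R is empty, so FOLLOW(R) ⊇ FOLLOW(Q) = {$}; in P→d R, the suffix after R is empty, so FOLLOW(R) ⊇ FOLLOW(P) = {$, d}; in R→P R, the suffix after R is empty (adds nothing new). Thus FOLLOW(R) = {$, d}.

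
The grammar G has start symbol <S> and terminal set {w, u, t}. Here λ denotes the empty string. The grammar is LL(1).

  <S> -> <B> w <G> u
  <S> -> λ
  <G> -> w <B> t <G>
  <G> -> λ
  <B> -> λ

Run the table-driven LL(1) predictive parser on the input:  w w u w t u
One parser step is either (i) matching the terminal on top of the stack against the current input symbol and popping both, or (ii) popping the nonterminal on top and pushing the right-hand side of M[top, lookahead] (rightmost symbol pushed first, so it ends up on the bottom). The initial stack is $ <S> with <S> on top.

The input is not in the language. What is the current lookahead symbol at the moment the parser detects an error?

u

step 1: stack=$ <S>  input=w w u w t u $  — expand <S> -> <B> w <G> u
step 2: stack=$ u <G> w <B>  input=w w u w t u $  — expand <B> -> λ
step 3: stack=$ u <G> w  input=w w u w t u $  — match w
step 4: stack=$ u <G>  input=w u w t u $  — expand <G> -> w <B> t <G>
step 5: stack=$ u <G> t <B> w  input=w u w t u $  — match w
step 6: stack=$ u <G> t <B>  input=u w t u $  — error: M[<B>, u] is empty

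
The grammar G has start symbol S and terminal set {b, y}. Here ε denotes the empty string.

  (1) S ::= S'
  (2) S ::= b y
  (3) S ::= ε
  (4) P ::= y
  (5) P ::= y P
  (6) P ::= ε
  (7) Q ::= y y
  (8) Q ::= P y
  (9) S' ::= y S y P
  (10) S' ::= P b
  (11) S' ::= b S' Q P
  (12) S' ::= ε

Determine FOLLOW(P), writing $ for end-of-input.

FIRST(P): from P::=y we get {y}; from P::=y P we get {y}; from P::=ε we get {ε}. So FIRST(P) = {ε, y}.
FIRST(Q): from Q::=y y we get {y}; from Q::=P y we get {y}. So FIRST(Q) = {y}.
FIRST(S'): from S'::=y S y P we get {y}; from S'::=P b we get {b, y}; from S'::=b S' Q P we get {b}; from S'::=ε we get {ε}. So FIRST(S') = {ε, b, y}.
FIRST(S): from S::=S' we get {ε, b, y}; from S::=b y we get {b}; from S::=ε we get {ε}. So FIRST(S) = {ε, b, y}.
FOLLOW(S) includes $ since S is the start symbol.
FOLLOW(S): in S'::=y S y P, S is followed by y P with FIRST {y}. Thus FOLLOW(S) = {$, y}.
FOLLOW(S'): in S::=S', the suffix after S' is empty, so FOLLOW(S') ⊇ FOLLOW(S) = {$, y}; in S'::=b S' Q P, S' is followed by Q P with FIRST {y}. Thus FOLLOW(S') = {$, y}.
FOLLOW(P): in P::=y P, the suffix after P is empty (adds nothing new); in Q::=P y, P is followed by y with FIRST {y}; in S'::=y S y P, the suffix after P is empty, so FOLLOW(P) ⊇ FOLLOW(S') = {$, y}; in S'::=P b, P is followed by b with FIRST {b}; in S'::=b S' Q P, the suffix after P is empty, so FOLLOW(P) ⊇ FOLLOW(S') = {$, y}. Thus FOLLOW(P) = {$, b, y}.
FOLLOW(Q): in S'::=b S' Q P, Q is followed by P with FIRST {ε, y}; in S'::=b S' Q P, the suffix after Q is nullable, so FOLLOW(Q) ⊇ FOLLOW(S') = {$, y}. Thus FOLLOW(Q) = {$, y}.

{$, b, y}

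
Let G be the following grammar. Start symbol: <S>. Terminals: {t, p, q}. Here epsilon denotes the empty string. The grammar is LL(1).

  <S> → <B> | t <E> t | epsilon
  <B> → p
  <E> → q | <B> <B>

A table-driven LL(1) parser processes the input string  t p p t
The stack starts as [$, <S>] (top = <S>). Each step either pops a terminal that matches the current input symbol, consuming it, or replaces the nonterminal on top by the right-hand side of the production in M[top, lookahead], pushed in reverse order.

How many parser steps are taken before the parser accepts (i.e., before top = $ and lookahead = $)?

8

step 1: stack=$ <S>  input=t p p t $  — expand <S> → t <E> t
step 2: stack=$ t <E> t  input=t p p t $  — match t
step 3: stack=$ t <E>  input=p p t $  — expand <E> → <B> <B>
step 4: stack=$ t <B> <B>  input=p p t $  — expand <B> → p
step 5: stack=$ t <B> p  input=p p t $  — match p
step 6: stack=$ t <B>  input=p t $  — expand <B> → p
step 7: stack=$ t p  input=p t $  — match p
step 8: stack=$ t  input=t $  — match t
Accept reached after 8 steps.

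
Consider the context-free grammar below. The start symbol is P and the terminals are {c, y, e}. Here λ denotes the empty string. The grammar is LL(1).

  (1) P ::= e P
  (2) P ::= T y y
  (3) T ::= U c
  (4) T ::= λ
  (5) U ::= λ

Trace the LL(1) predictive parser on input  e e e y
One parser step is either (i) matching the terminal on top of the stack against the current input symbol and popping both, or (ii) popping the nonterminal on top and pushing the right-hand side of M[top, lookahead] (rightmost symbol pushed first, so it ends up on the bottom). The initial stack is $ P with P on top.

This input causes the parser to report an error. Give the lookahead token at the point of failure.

$

      Stack    Input      Action
   1  $ P      e e e y $  expand P ::= e P
   2  $ P e    e e e y $  match e
   3  $ P      e e y $    expand P ::= e P
   4  $ P e    e e y $    match e
   5  $ P      e y $      expand P ::= e P
   6  $ P e    e y $      match e
   7  $ P      y $        expand P ::= T y y
   8  $ y y T  y $        expand T ::= λ
   9  $ y y    y $        match y
  10  $ y      $          error: top is terminal y but lookahead is $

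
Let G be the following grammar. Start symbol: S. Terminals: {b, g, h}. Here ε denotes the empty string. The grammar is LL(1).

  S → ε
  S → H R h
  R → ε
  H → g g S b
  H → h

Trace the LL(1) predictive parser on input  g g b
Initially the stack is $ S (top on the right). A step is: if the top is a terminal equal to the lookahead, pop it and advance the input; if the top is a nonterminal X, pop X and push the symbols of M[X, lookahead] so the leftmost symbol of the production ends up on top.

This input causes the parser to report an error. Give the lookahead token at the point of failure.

step 1: stack=$ S  input=g g b $  — expand S → H R h
step 2: stack=$ h R H  input=g g b $  — expand H → g g S b
step 3: stack=$ h R b S g g  input=g g b $  — match g
step 4: stack=$ h R b S g  input=g b $  — match g
step 5: stack=$ h R b S  input=b $  — expand S → ε
step 6: stack=$ h R b  input=b $  — match b
step 7: stack=$ h R  input=$  — error: M[R, $] is empty

$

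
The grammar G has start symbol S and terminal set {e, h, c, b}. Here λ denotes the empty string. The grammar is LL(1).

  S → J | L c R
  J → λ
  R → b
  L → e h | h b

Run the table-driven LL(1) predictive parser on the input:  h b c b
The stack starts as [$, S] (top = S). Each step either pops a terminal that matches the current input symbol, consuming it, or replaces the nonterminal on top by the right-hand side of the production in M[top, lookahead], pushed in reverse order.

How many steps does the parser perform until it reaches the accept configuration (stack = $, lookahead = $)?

7

step 1: stack=$ S  input=h b c b $  — expand S → L c R
step 2: stack=$ R c L  input=h b c b $  — expand L → h b
step 3: stack=$ R c b h  input=h b c b $  — match h
step 4: stack=$ R c b  input=b c b $  — match b
step 5: stack=$ R c  input=c b $  — match c
step 6: stack=$ R  input=b $  — expand R → b
step 7: stack=$ b  input=b $  — match b
Accept reached after 7 steps.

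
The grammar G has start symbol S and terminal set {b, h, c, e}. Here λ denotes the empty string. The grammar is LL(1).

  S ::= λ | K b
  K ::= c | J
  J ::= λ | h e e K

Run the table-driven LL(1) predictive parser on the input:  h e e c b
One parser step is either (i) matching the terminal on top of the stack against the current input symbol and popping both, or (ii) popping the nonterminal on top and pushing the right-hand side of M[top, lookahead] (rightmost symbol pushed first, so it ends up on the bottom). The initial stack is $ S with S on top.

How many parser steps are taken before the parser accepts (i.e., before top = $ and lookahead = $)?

step 1: stack=$ S  input=h e e c b $  — expand S ::= K b
step 2: stack=$ b K  input=h e e c b $  — expand K ::= J
step 3: stack=$ b J  input=h e e c b $  — expand J ::= h e e K
step 4: stack=$ b K e e h  input=h e e c b $  — match h
step 5: stack=$ b K e e  input=e e c b $  — match e
step 6: stack=$ b K e  input=e c b $  — match e
step 7: stack=$ b K  input=c b $  — expand K ::= c
step 8: stack=$ b c  input=c b $  — match c
step 9: stack=$ b  input=b $  — match b
Accept reached after 9 steps.

9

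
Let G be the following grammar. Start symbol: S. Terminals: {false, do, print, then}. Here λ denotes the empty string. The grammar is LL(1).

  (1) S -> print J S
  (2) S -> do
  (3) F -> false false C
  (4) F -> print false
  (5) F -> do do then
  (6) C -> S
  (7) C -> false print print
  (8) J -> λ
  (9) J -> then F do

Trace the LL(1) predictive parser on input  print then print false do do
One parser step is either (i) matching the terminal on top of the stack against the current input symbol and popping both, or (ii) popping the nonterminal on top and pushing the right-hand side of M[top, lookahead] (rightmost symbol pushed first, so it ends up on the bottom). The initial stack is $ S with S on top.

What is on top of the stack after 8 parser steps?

S

     Stack               Input                           Action
  1  $ S                 print then print false do do $  expand S -> print J S
  2  $ S J print         print then print false do do $  match print
  3  $ S J               then print false do do $        expand J -> then F do
  4  $ S do F then       then print false do do $        match then
  5  $ S do F            print false do do $             expand F -> print false
  6  $ S do false print  print false do do $             match print
  7  $ S do false        false do do $                   match false
  8  $ S do              do do $                         match do
Stack after step 8: $ S (top = S).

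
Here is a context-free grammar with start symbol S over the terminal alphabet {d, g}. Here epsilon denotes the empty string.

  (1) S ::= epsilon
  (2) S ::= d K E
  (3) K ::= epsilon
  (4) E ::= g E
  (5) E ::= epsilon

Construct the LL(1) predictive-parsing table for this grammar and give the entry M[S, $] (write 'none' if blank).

FIRST(S) = {epsilon, d}
FIRST(K) = {epsilon}
FIRST(E) = {epsilon, g}
FOLLOW(S) includes $ since S is the start symbol.
FOLLOW(S): S appears on no right-hand side. Thus FOLLOW(S) = {$}.
For S ::= epsilon: FIRST(epsilon) = {epsilon}, so it goes in M[S, t] for t ∈ {}; since epsilon ∈ FIRST, also for every t ∈ FOLLOW(S) = {$}.
For S ::= d K E: FIRST(d K E) = {d}, so it goes in M[S, t] for t ∈ {d}.

S ::= epsilon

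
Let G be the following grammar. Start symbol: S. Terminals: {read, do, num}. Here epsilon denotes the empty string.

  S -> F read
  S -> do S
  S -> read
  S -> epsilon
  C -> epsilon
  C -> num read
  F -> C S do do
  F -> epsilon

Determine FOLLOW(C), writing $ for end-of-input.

FIRST(C) = {epsilon, num}
FIRST(S) = {epsilon, do, num, read}  (via F read)
FIRST(F) = {epsilon, do, num, read}  (via C S do do)
FOLLOW(S) includes $ since S is the start symbol.
FOLLOW(S): in S->do S, the suffix after S is empty (adds nothing new); in F->C S do do, S is followed by do do with FIRST {do}. Thus FOLLOW(S) = {$, do}.
FOLLOW(C): in F->C S do do, C is followed by S do do with FIRST {do, num, read}. Thus FOLLOW(C) = {do, num, read}.
FOLLOW(F): in S->F read, F is followed by read with FIRST {read}. Thus FOLLOW(F) = {read}.

{do, num, read}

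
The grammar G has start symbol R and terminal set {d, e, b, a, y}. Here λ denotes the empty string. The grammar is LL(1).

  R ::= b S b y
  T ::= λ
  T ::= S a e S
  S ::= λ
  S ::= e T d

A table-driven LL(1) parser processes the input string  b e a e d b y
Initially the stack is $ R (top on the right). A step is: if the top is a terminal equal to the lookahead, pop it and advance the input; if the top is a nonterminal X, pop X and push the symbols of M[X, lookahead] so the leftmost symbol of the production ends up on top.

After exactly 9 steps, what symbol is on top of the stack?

step 1: stack=$ R  input=b e a e d b y $  — expand R ::= b S b y
step 2: stack=$ y b S b  input=b e a e d b y $  — match b
step 3: stack=$ y b S  input=e a e d b y $  — expand S ::= e T d
step 4: stack=$ y b d T e  input=e a e d b y $  — match e
step 5: stack=$ y b d T  input=a e d b y $  — expand T ::= S a e S
step 6: stack=$ y b d S e a S  input=a e d b y $  — expand S ::= λ
step 7: stack=$ y b d S e a  input=a e d b y $  — match a
step 8: stack=$ y b d S e  input=e d b y $  — match e
step 9: stack=$ y b d S  input=d b y $  — expand S ::= λ
Stack after step 9: $ y b d (top = d).

d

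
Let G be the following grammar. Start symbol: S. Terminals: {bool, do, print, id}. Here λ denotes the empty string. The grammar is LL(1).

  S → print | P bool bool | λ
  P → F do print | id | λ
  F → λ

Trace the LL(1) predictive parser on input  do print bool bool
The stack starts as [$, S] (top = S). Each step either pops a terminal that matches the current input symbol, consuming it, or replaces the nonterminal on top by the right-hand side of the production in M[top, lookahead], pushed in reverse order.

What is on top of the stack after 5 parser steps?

step 1: stack=$ S  input=do print bool bool $  — expand S → P bool bool
step 2: stack=$ bool bool P  input=do print bool bool $  — expand P → F do print
step 3: stack=$ bool bool print do F  input=do print bool bool $  — expand F → λ
step 4: stack=$ bool bool print do  input=do print bool bool $  — match do
step 5: stack=$ bool bool print  input=print bool bool $  — match print
Stack after step 5: $ bool bool (top = bool).

bool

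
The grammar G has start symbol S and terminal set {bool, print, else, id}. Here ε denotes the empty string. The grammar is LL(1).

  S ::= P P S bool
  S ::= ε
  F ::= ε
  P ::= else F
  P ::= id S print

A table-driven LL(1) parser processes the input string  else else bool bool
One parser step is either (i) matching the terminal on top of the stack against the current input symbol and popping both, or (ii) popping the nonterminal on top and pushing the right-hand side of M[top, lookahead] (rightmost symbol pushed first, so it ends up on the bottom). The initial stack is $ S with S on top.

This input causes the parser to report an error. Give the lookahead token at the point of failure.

step 1: stack=$ S  input=else else bool bool $  — expand S ::= P P S bool
step 2: stack=$ bool S P P  input=else else bool bool $  — expand P ::= else F
step 3: stack=$ bool S P F else  input=else else bool bool $  — match else
step 4: stack=$ bool S P F  input=else bool bool $  — expand F ::= ε
step 5: stack=$ bool S P  input=else bool bool $  — expand P ::= else F
step 6: stack=$ bool S F else  input=else bool bool $  — match else
step 7: stack=$ bool S F  input=bool bool $  — expand F ::= ε
step 8: stack=$ bool S  input=bool bool $  — expand S ::= ε
step 9: stack=$ bool  input=bool bool $  — match bool
step 10: stack=$  input=bool $  — error: stack empty but input remains

bool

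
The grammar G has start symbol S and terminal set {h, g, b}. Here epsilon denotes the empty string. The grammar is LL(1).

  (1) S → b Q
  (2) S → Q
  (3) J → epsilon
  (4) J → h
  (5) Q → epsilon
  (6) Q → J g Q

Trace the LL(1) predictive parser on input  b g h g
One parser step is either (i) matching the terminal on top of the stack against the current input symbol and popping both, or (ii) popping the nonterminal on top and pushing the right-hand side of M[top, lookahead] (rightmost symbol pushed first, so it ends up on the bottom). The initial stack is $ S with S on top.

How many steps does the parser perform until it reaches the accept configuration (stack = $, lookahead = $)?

      Stack    Input      Action
   1  $ S      b g h g $  expand S → b Q
   2  $ Q b    b g h g $  match b
   3  $ Q      g h g $    expand Q → J g Q
   4  $ Q g J  g h g $    expand J → epsilon
   5  $ Q g    g h g $    match g
   6  $ Q      h g $      expand Q → J g Q
   7  $ Q g J  h g $      expand J → h
   8  $ Q g h  h g $      match h
   9  $ Q g    g $        match g
  10  $ Q      $          expand Q → epsilon
Accept reached after 10 steps.

10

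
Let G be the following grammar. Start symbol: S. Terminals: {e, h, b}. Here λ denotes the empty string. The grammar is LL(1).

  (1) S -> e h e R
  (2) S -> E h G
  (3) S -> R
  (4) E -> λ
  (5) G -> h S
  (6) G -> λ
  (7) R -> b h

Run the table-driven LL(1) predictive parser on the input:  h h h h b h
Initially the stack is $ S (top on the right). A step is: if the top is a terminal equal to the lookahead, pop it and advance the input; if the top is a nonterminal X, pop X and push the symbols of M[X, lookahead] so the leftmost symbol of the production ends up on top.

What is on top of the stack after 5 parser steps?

S

     Stack    Input          Action
  1  $ S      h h h h b h $  expand S -> E h G
  2  $ G h E  h h h h b h $  expand E -> λ
  3  $ G h    h h h h b h $  match h
  4  $ G      h h h b h $    expand G -> h S
  5  $ S h    h h h b h $    match h
Stack after step 5: $ S (top = S).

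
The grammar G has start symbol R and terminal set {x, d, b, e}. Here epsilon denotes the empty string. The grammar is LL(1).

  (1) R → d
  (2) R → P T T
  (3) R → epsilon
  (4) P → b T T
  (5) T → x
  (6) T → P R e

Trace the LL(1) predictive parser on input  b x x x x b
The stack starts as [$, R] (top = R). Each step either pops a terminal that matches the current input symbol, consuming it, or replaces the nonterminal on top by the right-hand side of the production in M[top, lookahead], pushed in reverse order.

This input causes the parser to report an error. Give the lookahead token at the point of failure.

b

step 1: stack=$ R  input=b x x x x b $  — expand R → P T T
step 2: stack=$ T T P  input=b x x x x b $  — expand P → b T T
step 3: stack=$ T T T T b  input=b x x x x b $  — match b
step 4: stack=$ T T T T  input=x x x x b $  — expand T → x
step 5: stack=$ T T T x  input=x x x x b $  — match x
step 6: stack=$ T T T  input=x x x b $  — expand T → x
step 7: stack=$ T T x  input=x x x b $  — match x
step 8: stack=$ T T  input=x x b $  — expand T → x
step 9: stack=$ T x  input=x x b $  — match x
step 10: stack=$ T  input=x b $  — expand T → x
step 11: stack=$ x  input=x b $  — match x
step 12: stack=$  input=b $  — error: stack empty but input remains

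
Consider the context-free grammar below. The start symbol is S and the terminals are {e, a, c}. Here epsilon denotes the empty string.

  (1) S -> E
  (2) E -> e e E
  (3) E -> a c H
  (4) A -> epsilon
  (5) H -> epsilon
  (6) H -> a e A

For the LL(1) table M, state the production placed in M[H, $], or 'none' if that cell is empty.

H -> epsilon

FIRST(E) = {a, e}
FIRST(A) = {epsilon}
FIRST(H) = {epsilon, a}
FIRST(S) = {a, e}  (via E)
FOLLOW(S) includes $ since S is the start symbol.
FOLLOW(E): in S->E, the suffix after E is empty, so FOLLOW(E) ⊇ FOLLOW(S) = {$}; in E->e e E, the suffix after E is empty (adds nothing new). Thus FOLLOW(E) = {$}.
FOLLOW(H): in E->a c H, the suffix after H is empty, so FOLLOW(H) ⊇ FOLLOW(E) = {$}. Thus FOLLOW(H) = {$}.
For H -> epsilon: FIRST(epsilon) = {epsilon}, so it goes in M[H, t] for t ∈ {}; since epsilon ∈ FIRST, also for every t ∈ FOLLOW(H) = {$}.
For H -> a e A: FIRST(a e A) = {a}, so it goes in M[H, t] for t ∈ {a}.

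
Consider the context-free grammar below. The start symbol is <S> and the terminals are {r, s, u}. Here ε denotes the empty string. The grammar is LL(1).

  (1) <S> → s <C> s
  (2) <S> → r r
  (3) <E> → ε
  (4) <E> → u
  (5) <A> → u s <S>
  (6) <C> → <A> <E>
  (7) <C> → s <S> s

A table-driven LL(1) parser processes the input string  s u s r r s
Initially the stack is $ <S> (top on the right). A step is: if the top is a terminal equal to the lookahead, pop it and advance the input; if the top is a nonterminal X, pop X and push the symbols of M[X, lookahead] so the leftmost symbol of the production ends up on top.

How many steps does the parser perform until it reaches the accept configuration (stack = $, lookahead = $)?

step 1: stack=$ <S>  input=s u s r r s $  — expand <S> → s <C> s
step 2: stack=$ s <C> s  input=s u s r r s $  — match s
step 3: stack=$ s <C>  input=u s r r s $  — expand <C> → <A> <E>
step 4: stack=$ s <E> <A>  input=u s r r s $  — expand <A> → u s <S>
step 5: stack=$ s <E> <S> s u  input=u s r r s $  — match u
step 6: stack=$ s <E> <S> s  input=s r r s $  — match s
step 7: stack=$ s <E> <S>  input=r r s $  — expand <S> → r r
step 8: stack=$ s <E> r r  input=r r s $  — match r
step 9: stack=$ s <E> r  input=r s $  — match r
step 10: stack=$ s <E>  input=s $  — expand <E> → ε
step 11: stack=$ s  input=s $  — match s
Accept reached after 11 steps.

11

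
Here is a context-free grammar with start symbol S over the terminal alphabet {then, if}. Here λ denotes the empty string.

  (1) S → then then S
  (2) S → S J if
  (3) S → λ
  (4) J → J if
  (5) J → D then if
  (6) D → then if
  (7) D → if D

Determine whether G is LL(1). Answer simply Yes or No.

FIRST(S) = {λ, if, then}
FIRST(J) = {if, then}
FIRST(D) = {if, then}
FOLLOW(S) = {$, if, then}
FOLLOW(J) = {if}
FOLLOW(D) = {then}
Cell M[J, if] receives both J → J if and J → D then if — the grammar is not LL(1).

No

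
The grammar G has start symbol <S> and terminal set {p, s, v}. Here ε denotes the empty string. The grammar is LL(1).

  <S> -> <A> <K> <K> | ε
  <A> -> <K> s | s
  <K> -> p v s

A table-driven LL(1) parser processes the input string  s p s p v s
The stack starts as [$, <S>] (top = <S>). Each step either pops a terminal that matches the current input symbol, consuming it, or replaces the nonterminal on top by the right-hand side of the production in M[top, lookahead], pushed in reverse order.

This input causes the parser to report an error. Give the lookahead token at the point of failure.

s

step 1: stack=$ <S>  input=s p s p v s $  — expand <S> -> <A> <K> <K>
step 2: stack=$ <K> <K> <A>  input=s p s p v s $  — expand <A> -> s
step 3: stack=$ <K> <K> s  input=s p s p v s $  — match s
step 4: stack=$ <K> <K>  input=p s p v s $  — expand <K> -> p v s
step 5: stack=$ <K> s v p  input=p s p v s $  — match p
step 6: stack=$ <K> s v  input=s p v s $  — error: top is terminal v but lookahead is s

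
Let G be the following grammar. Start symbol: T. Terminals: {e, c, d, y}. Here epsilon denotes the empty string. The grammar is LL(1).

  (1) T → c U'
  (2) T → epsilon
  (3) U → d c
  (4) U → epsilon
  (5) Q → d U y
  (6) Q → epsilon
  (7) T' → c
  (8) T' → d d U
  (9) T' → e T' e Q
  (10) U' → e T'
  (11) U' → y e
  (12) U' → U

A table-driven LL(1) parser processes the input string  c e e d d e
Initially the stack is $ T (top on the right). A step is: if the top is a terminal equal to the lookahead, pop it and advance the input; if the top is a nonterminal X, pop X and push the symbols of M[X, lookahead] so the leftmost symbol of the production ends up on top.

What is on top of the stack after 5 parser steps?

e

     Stack   Input          Action
  1  $ T     c e e d d e $  expand T → c U'
  2  $ U' c  c e e d d e $  match c
  3  $ U'    e e d d e $    expand U' → e T'
  4  $ T' e  e e d d e $    match e
  5  $ T'    e d d e $      expand T' → e T' e Q
Stack after step 5: $ Q e T' e (top = e).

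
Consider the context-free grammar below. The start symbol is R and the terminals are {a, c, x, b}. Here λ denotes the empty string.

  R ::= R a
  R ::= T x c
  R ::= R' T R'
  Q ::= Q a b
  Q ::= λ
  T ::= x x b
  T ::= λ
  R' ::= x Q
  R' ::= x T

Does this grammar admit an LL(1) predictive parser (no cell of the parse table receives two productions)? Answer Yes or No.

No

FIRST(R) = {x}
FIRST(Q) = {λ, a}
FIRST(T) = {λ, x}
FIRST(R') = {x}
FOLLOW(R) = {$, a}
FOLLOW(Q) = {$, a, x}
FOLLOW(T) = {$, a, x}
FOLLOW(R') = {$, a, x}
Cell M[Q, a] receives both Q ::= Q a b and Q ::= λ — the grammar is not LL(1).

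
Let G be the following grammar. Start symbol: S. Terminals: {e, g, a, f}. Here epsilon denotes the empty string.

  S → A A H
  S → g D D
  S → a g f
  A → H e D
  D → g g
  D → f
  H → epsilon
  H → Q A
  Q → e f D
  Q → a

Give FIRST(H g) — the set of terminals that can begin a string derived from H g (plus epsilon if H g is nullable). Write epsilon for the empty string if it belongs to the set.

FIRST(D) = {f, g}
FIRST(Q) = {a, e}
FIRST(H) = {epsilon, a, e}  (via Q A)
FIRST(A) = {a, e}  (via H e D)
FIRST(S) = {a, e, g}  (via A A H)
FIRST(H g): take FIRST of each symbol in turn, carrying on past any symbol whose FIRST contains epsilon; result {a, e, g}.

{a, e, g}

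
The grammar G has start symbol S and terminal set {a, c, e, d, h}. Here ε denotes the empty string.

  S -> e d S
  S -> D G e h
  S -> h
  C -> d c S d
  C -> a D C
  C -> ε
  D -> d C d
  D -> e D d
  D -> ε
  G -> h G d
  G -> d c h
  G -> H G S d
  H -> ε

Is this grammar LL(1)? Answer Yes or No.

No

FIRST(S) = {d, e, h}
FIRST(C) = {ε, a, d}
FIRST(D) = {ε, d, e}
FIRST(G) = {d, h}
FIRST(H) = {ε}
FOLLOW(S) = {$, d}
FOLLOW(C) = {d}
FOLLOW(D) = {a, d, h}
FOLLOW(G) = {d, e, h}
FOLLOW(H) = {d, h}
Cell M[C, d] receives both C -> d c S d and C -> ε — the grammar is not LL(1).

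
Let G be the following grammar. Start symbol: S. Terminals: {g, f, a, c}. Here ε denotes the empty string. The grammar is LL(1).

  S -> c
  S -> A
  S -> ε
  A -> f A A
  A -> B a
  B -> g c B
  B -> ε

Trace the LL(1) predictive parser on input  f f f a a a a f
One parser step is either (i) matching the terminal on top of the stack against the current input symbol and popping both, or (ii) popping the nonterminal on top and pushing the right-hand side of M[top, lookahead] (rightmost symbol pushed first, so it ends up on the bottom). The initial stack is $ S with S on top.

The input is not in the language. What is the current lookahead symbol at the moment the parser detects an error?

f

      Stack        Input              Action
   1  $ S          f f f a a a a f $  expand S -> A
   2  $ A          f f f a a a a f $  expand A -> f A A
   3  $ A A f      f f f a a a a f $  match f
   4  $ A A        f f a a a a f $    expand A -> f A A
   5  $ A A A f    f f a a a a f $    match f
   6  $ A A A      f a a a a f $      expand A -> f A A
   7  $ A A A A f  f a a a a f $      match f
   8  $ A A A A    a a a a f $        expand A -> B a
   9  $ A A A a B  a a a a f $        expand B -> ε
  10  $ A A A a    a a a a f $        match a
  11  $ A A A      a a a f $          expand A -> B a
  12  $ A A a B    a a a f $          expand B -> ε
  13  $ A A a      a a a f $          match a
  14  $ A A        a a f $            expand A -> B a
  15  $ A a B      a a f $            expand B -> ε
  16  $ A a        a a f $            match a
  17  $ A          a f $              expand A -> B a
  18  $ a B        a f $              expand B -> ε
  19  $ a          a f $              match a
  20  $            f $                error: stack empty but input remains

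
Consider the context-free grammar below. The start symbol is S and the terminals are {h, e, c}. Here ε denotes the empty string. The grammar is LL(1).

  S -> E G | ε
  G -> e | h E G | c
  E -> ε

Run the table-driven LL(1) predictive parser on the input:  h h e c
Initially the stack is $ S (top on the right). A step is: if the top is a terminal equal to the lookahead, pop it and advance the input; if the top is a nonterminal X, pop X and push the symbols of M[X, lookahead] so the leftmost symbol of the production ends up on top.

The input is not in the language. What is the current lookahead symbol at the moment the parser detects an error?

c

      Stack    Input      Action
   1  $ S      h h e c $  expand S -> E G
   2  $ G E    h h e c $  expand E -> ε
   3  $ G      h h e c $  expand G -> h E G
   4  $ G E h  h h e c $  match h
   5  $ G E    h e c $    expand E -> ε
   6  $ G      h e c $    expand G -> h E G
   7  $ G E h  h e c $    match h
   8  $ G E    e c $      expand E -> ε
   9  $ G      e c $      expand G -> e
  10  $ e      e c $      match e
  11  $        c $        error: stack empty but input remains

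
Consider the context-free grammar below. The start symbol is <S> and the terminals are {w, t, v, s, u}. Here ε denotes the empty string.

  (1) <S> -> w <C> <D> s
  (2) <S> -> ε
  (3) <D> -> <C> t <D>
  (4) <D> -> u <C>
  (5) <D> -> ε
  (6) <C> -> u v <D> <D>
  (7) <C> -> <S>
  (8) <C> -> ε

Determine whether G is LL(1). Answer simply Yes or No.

FIRST(<S>) = {ε, w}
FIRST(<D>) = {ε, t, u, w}
FIRST(<C>) = {ε, u, w}
FOLLOW(<S>) = {$, s, t, u, w}
FOLLOW(<D>) = {s, t, u, w}
FOLLOW(<C>) = {s, t, u, w}
Cell M[<C>, s] receives both <C> -> <S> and <C> -> ε — the grammar is not LL(1).

No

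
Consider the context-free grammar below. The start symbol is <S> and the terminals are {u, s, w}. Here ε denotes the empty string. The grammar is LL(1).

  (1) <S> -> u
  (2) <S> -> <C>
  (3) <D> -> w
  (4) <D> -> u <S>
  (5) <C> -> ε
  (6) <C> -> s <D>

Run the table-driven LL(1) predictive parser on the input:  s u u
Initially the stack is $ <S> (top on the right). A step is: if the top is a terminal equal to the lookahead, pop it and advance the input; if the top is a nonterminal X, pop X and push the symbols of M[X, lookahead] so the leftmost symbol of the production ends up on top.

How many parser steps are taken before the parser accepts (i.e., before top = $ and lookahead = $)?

step 1: stack=$ <S>  input=s u u $  — expand <S> -> <C>
step 2: stack=$ <C>  input=s u u $  — expand <C> -> s <D>
step 3: stack=$ <D> s  input=s u u $  — match s
step 4: stack=$ <D>  input=u u $  — expand <D> -> u <S>
step 5: stack=$ <S> u  input=u u $  — match u
step 6: stack=$ <S>  input=u $  — expand <S> -> u
step 7: stack=$ u  input=u $  — match u
Accept reached after 7 steps.

7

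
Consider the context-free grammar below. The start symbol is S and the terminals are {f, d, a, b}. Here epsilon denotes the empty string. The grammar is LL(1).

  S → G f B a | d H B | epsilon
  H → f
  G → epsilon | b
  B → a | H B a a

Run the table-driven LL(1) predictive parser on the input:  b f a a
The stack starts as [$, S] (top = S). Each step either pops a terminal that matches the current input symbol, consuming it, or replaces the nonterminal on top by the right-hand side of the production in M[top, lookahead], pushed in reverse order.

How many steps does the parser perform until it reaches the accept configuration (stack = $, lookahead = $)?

     Stack      Input      Action
  1  $ S        b f a a $  expand S → G f B a
  2  $ a B f G  b f a a $  expand G → b
  3  $ a B f b  b f a a $  match b
  4  $ a B f    f a a $    match f
  5  $ a B      a a $      expand B → a
  6  $ a a      a a $      match a
  7  $ a        a $        match a
Accept reached after 7 steps.

7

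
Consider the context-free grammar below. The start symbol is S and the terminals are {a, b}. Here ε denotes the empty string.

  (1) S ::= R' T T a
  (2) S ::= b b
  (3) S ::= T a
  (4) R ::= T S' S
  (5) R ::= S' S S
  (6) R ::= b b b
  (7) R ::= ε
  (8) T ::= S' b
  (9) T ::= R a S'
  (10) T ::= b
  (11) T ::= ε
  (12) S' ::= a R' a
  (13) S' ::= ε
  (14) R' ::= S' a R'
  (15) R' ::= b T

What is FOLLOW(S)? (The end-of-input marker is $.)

{$, a, b}

FIRST(S'): from S'::=a R' a we get {a}; from S'::=ε we get {ε}. So FIRST(S') = {ε, a}.
FIRST(R'): from R'::=S' a R' we get {a}; from R'::=b T we get {b}. So FIRST(R') = {a, b}.
FIRST(S): from S::=R' T T a we get {a, b}; from S::=b b we get {b}; from S::=T a we get {a, b}. So FIRST(S) = {a, b}.
FIRST(R): from R::=T S' S we get {a, b}; from R::=S' S S we get {a, b}; from R::=b b b we get {b}; from R::=ε we get {ε}. So FIRST(R) = {ε, a, b}.
FIRST(T): from T::=S' b we get {a, b}; from T::=R a S' we get {a, b}; from T::=b we get {b}; from T::=ε we get {ε}. So FIRST(T) = {ε, a, b}.
FOLLOW(S) includes $ since S is the start symbol.
FOLLOW(R): in T::=R a S', R is followed by a S' with FIRST {a}. Thus FOLLOW(R) = {a}.
FOLLOW(S): in R::=T S' S, the suffix after S is empty, so FOLLOW(S) ⊇ FOLLOW(R) = {a}; in R::=S' S S (occurrence 1), S is followed by S with FIRST {a, b}; in R::=S' S S (occurrence 2), the suffix after S is empty, so FOLLOW(S) ⊇ FOLLOW(R) = {a}. Thus FOLLOW(S) = {$, a, b}.
FOLLOW(R'): in S::=R' T T a, R' is followed by T T a with FIRST {a, b}; in S'::=a R' a, R' is followed by a with FIRST {a}; in R'::=S' a R', the suffix after R' is empty (adds nothing new). Thus FOLLOW(R') = {a, b}.
FOLLOW(T): in S::=R' T T a (occurrence 1), T is followed by T a with FIRST {a, b}; in S::=R' T T a (occurrence 2), T is followed by a with FIRST {a}; in S::=T a, T is followed by a with FIRST {a}; in R::=T S' S, T is followed by S' S with FIRST {a, b}; in R'::=b T, the suffix after T is empty, so FOLLOW(T) ⊇ FOLLOW(R') = {a, b}. Thus FOLLOW(T) = {a, b}.
FOLLOW(S'): in R::=T S' S, S' is followed by S with FIRST {a, b}; in R::=S' S S, S' is followed by S S with FIRST {a, b}; in T::=S' b, S' is followed by b with FIRST {b}; in T::=R a S', the suffix after S' is empty, so FOLLOW(S') ⊇ FOLLOW(T) = {a, b}; in R'::=S' a R', S' is followed by a R' with FIRST {a}. Thus FOLLOW(S') = {a, b}.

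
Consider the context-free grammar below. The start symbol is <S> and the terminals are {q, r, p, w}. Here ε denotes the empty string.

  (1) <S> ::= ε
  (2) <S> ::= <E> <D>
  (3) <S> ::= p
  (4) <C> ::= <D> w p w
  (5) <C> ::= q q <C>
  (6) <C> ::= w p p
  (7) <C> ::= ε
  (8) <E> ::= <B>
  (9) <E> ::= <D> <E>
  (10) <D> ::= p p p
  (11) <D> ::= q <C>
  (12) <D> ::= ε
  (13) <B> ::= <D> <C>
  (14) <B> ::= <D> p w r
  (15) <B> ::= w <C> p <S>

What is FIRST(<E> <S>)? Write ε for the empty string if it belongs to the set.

{ε, p, q, w}

FIRST(<D>) = {ε, p, q}
FIRST(<C>) = {ε, p, q, w}  (via <D> w p w)
FIRST(<B>) = {ε, p, q, w}  (via <D> <C>, <D> p w r)
FIRST(<E>) = {ε, p, q, w}  (via <B>, <D> <E>)
FIRST(<S>) = {ε, p, q, w}  (via <E> <D>)
FIRST(<E> <S>): take FIRST of each symbol in turn, carrying on past any symbol whose FIRST contains ε; result {ε, p, q, w}.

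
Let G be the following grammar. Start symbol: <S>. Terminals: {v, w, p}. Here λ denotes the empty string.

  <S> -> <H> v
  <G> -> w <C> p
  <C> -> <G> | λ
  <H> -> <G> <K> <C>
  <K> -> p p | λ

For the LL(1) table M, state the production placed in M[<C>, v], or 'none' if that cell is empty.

<C> -> λ

FIRST(<G>) = {w}
FIRST(<K>) = {λ, p}
FIRST(<C>) = {λ, w}  (via <G>)
FIRST(<H>) = {w}  (via <G> <K> <C>)
FIRST(<S>) = {w}  (via <H> v)
FOLLOW(<S>) includes $ since <S> is the start symbol.
FOLLOW(<H>): in <S>-><H> v, <H> is followed by v with FIRST {v}. Thus FOLLOW(<H>) = {v}.
FOLLOW(<C>): in <G>->w <C> p, <C> is followed by p with FIRST {p}; in <H>-><G> <K> <C>, the suffix after <C> is empty, so FOLLOW(<C>) ⊇ FOLLOW(<H>) = {v}. Thus FOLLOW(<C>) = {p, v}.
For <C> -> <G>: FIRST(<G>) = {w}, so it goes in M[<C>, t] for t ∈ {w}.
For <C> -> λ: FIRST(λ) = {λ}, so it goes in M[<C>, t] for t ∈ {}; since λ ∈ FIRST, also for every t ∈ FOLLOW(<C>) = {p, v}.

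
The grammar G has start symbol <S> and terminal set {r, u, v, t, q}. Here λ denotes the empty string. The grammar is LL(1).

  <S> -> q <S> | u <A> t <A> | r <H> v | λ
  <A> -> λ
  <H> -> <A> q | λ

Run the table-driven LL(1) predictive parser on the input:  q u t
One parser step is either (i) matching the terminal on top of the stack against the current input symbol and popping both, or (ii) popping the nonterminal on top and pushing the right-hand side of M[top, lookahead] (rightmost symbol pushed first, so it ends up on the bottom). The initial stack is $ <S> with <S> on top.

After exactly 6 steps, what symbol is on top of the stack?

     Stack          Input    Action
  1  $ <S>          q u t $  expand <S> -> q <S>
  2  $ <S> q        q u t $  match q
  3  $ <S>          u t $    expand <S> -> u <A> t <A>
  4  $ <A> t <A> u  u t $    match u
  5  $ <A> t <A>    t $      expand <A> -> λ
  6  $ <A> t        t $      match t
Stack after step 6: $ <A> (top = <A>).

<A>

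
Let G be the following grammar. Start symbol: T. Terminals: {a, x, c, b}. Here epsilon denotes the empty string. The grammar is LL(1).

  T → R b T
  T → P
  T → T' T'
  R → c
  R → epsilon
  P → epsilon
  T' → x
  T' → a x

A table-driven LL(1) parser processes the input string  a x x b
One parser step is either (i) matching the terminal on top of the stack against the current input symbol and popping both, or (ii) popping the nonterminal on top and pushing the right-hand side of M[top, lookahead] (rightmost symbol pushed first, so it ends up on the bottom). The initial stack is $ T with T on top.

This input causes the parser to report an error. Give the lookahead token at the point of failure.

b

step 1: stack=$ T  input=a x x b $  — expand T → T' T'
step 2: stack=$ T' T'  input=a x x b $  — expand T' → a x
step 3: stack=$ T' x a  input=a x x b $  — match a
step 4: stack=$ T' x  input=x x b $  — match x
step 5: stack=$ T'  input=x b $  — expand T' → x
step 6: stack=$ x  input=x b $  — match x
step 7: stack=$  input=b $  — error: stack empty but input remains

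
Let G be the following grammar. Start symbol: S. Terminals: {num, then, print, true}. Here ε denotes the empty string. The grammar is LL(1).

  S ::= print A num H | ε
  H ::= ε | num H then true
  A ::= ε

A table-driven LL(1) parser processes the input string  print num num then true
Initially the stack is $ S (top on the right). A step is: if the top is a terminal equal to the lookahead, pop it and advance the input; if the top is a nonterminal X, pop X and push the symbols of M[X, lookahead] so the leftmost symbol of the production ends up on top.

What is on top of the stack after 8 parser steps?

true

step 1: stack=$ S  input=print num num then true $  — expand S ::= print A num H
step 2: stack=$ H num A print  input=print num num then true $  — match print
step 3: stack=$ H num A  input=num num then true $  — expand A ::= ε
step 4: stack=$ H num  input=num num then true $  — match num
step 5: stack=$ H  input=num then true $  — expand H ::= num H then true
step 6: stack=$ true then H num  input=num then true $  — match num
step 7: stack=$ true then H  input=then true $  — expand H ::= ε
step 8: stack=$ true then  input=then true $  — match then
Stack after step 8: $ true (top = true).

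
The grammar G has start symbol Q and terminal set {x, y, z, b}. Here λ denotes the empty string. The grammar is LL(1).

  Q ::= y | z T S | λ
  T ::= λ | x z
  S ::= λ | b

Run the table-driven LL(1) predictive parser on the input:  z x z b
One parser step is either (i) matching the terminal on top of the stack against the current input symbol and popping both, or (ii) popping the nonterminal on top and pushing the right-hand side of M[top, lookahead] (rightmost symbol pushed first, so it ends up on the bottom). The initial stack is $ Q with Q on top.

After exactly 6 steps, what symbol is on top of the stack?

step 1: stack=$ Q  input=z x z b $  — expand Q ::= z T S
step 2: stack=$ S T z  input=z x z b $  — match z
step 3: stack=$ S T  input=x z b $  — expand T ::= x z
step 4: stack=$ S z x  input=x z b $  — match x
step 5: stack=$ S z  input=z b $  — match z
step 6: stack=$ S  input=b $  — expand S ::= b
Stack after step 6: $ b (top = b).

b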